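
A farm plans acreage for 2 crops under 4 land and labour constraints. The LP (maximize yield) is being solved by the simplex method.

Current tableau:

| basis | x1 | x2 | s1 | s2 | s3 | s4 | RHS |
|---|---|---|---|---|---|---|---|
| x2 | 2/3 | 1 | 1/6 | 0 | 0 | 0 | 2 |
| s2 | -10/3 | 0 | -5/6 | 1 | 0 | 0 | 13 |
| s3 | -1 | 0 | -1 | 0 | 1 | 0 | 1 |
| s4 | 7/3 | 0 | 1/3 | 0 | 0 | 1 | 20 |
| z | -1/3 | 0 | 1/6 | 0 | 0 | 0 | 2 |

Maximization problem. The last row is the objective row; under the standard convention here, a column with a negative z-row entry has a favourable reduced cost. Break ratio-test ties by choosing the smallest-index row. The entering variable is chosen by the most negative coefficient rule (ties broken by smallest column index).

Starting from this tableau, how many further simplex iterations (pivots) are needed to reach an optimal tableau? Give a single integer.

1

pivot: x1 in, x2 out → z = 3
No improving column remains; optimal.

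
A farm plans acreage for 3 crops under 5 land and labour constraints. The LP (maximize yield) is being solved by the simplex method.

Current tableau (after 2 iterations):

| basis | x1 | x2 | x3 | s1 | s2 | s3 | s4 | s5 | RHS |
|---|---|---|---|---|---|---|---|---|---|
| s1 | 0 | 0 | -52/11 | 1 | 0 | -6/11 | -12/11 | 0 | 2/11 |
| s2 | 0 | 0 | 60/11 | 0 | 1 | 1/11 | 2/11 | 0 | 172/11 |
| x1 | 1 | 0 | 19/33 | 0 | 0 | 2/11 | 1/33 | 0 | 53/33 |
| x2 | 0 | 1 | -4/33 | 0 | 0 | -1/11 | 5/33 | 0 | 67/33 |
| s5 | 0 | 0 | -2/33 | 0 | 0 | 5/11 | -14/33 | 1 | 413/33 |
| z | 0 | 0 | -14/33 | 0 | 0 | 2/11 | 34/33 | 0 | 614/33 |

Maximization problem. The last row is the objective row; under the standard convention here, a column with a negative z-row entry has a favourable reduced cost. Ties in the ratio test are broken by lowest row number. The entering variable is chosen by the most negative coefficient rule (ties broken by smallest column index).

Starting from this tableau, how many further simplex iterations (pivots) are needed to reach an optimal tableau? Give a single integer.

pivot: x3 in, x1 out → z = 376/19
No improving column remains; optimal.

1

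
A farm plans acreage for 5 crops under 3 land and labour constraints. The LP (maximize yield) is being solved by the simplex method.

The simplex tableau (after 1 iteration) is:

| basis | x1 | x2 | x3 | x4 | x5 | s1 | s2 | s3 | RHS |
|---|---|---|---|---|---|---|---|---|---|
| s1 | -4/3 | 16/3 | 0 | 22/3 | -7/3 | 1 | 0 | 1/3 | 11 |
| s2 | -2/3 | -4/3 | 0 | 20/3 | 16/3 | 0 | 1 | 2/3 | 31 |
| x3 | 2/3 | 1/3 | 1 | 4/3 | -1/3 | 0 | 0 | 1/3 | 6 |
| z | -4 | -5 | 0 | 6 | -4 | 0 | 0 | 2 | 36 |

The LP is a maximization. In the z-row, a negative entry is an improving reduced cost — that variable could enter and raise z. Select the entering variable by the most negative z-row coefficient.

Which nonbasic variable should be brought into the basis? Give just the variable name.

x2

Objective-row coefficients: x1: -4, x2: -5, x3: 0, x4: 6, x5: -4, s1: 0, s2: 0, s3: 2.
The most negative is -5 in column x2, so x2 enters.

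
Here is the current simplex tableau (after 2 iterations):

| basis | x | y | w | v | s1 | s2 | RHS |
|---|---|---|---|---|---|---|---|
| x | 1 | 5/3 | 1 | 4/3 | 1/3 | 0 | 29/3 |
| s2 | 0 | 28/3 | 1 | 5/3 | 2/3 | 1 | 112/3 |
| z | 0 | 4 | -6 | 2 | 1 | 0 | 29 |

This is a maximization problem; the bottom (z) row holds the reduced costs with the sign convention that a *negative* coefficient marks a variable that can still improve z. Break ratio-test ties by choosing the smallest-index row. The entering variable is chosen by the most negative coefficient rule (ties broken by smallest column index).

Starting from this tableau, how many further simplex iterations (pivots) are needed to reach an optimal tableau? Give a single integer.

1

pivot: w in, x out → z = 87
No improving column remains; optimal.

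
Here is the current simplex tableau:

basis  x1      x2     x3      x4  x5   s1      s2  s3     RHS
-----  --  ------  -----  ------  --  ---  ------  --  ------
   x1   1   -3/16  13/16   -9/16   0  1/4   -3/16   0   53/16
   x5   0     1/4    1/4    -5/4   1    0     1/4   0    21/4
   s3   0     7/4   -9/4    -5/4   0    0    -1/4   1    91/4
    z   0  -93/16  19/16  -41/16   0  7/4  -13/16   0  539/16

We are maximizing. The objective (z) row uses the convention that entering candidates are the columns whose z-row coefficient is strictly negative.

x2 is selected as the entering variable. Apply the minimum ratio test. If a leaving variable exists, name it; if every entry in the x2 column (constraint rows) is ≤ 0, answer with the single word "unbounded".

s3

Ratios: row 1 (x1): entry -3/16 ≤ 0, skip; row 2 (x5): (21/4)/(1/4) = 21; row 3 (s3): (91/4)/(7/4) = 13.
Minimum ratio is in the s3 row, so s3 leaves.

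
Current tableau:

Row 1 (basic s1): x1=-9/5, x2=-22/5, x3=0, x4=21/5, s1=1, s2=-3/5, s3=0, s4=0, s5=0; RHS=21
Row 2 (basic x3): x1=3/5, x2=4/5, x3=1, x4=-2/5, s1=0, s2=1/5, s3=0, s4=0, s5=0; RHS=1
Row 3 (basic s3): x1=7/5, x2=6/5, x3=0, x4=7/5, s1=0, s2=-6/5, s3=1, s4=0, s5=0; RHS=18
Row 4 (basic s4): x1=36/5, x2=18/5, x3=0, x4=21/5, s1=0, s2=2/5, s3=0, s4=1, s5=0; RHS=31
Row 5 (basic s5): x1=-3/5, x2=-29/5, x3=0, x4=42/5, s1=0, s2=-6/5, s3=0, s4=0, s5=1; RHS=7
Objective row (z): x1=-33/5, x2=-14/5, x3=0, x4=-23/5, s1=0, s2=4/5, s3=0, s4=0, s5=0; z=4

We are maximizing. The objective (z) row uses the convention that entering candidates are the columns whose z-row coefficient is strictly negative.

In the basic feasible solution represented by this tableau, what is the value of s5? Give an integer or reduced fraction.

s5 is basic (row 5); its value is the RHS of that row: 7.

7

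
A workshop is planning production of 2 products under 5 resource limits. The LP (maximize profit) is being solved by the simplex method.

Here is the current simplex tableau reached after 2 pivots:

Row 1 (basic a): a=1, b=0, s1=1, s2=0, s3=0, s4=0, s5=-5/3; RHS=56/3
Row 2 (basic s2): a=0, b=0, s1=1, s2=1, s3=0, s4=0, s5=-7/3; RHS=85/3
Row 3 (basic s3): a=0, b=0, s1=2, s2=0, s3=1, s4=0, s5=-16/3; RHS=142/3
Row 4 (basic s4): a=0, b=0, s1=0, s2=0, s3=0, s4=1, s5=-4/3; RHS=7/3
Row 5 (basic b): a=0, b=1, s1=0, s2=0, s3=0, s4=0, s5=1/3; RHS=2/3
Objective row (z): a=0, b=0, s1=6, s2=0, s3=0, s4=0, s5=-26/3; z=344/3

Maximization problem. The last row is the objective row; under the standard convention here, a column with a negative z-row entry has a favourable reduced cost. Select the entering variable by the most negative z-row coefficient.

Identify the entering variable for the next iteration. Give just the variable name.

Objective-row coefficients: a: 0, b: 0, s1: 6, s2: 0, s3: 0, s4: 0, s5: -26/3.
The most negative is -26/3 in column s5, so s5 enters.

s5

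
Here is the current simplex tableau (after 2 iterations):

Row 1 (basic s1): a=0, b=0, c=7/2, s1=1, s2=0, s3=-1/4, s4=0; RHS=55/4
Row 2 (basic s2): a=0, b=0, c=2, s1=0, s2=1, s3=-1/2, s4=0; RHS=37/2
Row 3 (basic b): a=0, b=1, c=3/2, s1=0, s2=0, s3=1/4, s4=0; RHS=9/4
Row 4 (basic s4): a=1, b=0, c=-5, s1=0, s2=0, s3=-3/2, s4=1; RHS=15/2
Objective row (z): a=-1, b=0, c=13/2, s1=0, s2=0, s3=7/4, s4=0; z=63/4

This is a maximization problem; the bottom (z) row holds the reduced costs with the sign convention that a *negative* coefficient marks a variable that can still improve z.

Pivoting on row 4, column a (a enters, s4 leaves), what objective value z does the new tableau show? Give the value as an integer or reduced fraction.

Minimum ratio for a: (15/2)/1 = 15/2.
z changes by −(z-row coeff of a)·ratio = −(-1)·(15/2) = 15/2.
New z = 63/4 + (15/2) = 93/4.

93/4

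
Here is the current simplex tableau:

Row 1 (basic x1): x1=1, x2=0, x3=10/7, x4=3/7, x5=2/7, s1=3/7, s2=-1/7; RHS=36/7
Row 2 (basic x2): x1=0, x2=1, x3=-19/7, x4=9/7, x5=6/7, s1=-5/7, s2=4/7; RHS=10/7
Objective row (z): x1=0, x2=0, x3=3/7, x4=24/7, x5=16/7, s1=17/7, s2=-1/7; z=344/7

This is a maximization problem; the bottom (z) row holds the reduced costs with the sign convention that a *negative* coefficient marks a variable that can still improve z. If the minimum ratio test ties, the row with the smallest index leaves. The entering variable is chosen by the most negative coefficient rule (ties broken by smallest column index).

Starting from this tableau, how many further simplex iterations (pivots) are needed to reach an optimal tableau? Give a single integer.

2

pivot: s2 in, x2 out → z = 99/2
pivot: x3 in, x1 out → z = 154/3
No improving column remains; optimal.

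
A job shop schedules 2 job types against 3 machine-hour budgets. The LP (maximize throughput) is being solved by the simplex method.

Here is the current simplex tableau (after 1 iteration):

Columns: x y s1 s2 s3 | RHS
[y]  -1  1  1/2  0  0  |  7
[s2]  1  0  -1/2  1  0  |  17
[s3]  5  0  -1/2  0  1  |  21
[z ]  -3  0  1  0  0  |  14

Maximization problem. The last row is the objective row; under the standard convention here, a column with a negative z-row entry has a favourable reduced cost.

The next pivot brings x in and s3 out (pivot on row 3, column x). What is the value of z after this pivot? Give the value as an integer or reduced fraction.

Minimum ratio for x: 21/5 = 21/5.
z changes by −(z-row coeff of x)·ratio = −(-3)·(21/5) = 63/5.
New z = 14 + (63/5) = 133/5.

133/5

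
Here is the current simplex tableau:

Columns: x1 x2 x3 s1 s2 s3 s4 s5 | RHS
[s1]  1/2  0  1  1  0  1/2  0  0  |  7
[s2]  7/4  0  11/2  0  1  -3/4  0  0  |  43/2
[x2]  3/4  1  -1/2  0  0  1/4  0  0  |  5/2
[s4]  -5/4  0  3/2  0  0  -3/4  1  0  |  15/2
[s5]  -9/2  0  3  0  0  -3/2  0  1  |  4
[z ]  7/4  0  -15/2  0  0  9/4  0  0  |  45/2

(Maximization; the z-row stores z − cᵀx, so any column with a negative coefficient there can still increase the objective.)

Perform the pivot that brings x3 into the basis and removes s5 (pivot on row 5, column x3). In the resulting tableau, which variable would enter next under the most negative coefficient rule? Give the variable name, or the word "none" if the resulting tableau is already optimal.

Pivot element 3. New z-row = old z-row − (-15/2)·(row 5/3).
Updated z-row coefficients: x1: -19/2, x2: 0, x3: 0, s1: 0, s2: 0, s3: -3/2, s4: 0, s5: 5/2.
The most negative is -19/2 in column x1, so x1 would enter next.

x1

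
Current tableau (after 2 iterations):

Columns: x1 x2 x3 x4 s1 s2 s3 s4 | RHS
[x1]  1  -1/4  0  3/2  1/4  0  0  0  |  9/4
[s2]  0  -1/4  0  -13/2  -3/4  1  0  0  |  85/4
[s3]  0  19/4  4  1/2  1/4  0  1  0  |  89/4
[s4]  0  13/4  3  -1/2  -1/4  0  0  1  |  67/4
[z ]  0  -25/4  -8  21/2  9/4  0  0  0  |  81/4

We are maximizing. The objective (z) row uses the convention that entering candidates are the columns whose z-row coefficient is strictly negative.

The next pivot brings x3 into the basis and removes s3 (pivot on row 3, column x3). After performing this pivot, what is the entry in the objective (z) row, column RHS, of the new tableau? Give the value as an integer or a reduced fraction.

Pivot element is row 3, column x3: 4.
Normalize row 3: new (row 3, RHS) = (89/4)/4 = 89/16.
z-row ← z-row − (-8)·(new row 3): 81/4 − (-8)·(89/16) = 259/4.

259/4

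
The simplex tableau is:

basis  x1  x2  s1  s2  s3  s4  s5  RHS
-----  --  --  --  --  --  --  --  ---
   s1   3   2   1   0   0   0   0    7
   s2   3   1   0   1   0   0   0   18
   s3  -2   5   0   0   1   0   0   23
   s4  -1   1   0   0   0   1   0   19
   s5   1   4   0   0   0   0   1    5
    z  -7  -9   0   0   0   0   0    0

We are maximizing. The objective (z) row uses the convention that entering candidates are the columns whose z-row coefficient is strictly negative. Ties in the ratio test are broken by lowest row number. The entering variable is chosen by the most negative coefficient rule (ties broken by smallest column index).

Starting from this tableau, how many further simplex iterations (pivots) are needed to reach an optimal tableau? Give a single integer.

2

pivot: x2 in, s5 out → z = 45/4
pivot: x1 in, s1 out → z = 99/5
No improving column remains; optimal.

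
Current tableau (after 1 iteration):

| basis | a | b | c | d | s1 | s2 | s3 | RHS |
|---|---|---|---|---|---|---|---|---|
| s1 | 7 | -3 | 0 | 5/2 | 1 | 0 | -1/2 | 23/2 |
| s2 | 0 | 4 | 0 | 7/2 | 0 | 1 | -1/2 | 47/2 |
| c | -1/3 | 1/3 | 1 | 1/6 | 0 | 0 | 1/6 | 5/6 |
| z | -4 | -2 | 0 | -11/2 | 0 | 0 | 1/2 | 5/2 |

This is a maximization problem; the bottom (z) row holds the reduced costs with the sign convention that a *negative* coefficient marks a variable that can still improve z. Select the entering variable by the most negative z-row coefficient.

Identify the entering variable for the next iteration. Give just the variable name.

Objective-row coefficients: a: -4, b: -2, c: 0, d: -11/2, s1: 0, s2: 0, s3: 1/2.
The most negative is -11/2 in column d, so d enters.

d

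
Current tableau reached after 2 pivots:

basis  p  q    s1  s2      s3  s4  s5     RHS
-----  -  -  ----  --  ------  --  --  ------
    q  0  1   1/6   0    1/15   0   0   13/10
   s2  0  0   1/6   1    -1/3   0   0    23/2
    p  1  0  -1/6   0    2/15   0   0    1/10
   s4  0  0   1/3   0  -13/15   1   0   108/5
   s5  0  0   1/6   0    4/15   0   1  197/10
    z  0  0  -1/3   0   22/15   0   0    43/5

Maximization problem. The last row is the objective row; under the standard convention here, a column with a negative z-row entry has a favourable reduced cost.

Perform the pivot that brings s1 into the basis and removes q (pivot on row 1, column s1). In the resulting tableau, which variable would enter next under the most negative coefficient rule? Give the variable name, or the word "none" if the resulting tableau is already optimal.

Pivot element 1/6. New z-row = old z-row − (-1/3)·(row 1/(1/6)).
Updated z-row coefficients: p: 0, q: 2, s1: 0, s2: 0, s3: 8/5, s4: 0, s5: 0.
No coefficient is strictly negative; the tableau after this pivot is optimal.

none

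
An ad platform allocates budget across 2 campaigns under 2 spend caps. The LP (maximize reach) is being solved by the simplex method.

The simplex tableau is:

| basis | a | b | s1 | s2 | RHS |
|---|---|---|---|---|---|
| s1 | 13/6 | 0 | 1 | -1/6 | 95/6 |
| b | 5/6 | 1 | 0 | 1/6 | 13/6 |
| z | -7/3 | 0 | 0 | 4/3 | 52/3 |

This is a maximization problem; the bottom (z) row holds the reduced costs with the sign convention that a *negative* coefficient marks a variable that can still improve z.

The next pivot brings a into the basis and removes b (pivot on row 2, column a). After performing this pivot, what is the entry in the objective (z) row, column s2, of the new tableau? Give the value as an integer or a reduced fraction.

Pivot element is row 2, column a: 5/6.
Normalize row 2: new (row 2, s2) = (1/6)/(5/6) = 1/5.
z-row ← z-row − (-7/3)·(new row 2): 4/3 − (-7/3)·(1/5) = 9/5.

9/5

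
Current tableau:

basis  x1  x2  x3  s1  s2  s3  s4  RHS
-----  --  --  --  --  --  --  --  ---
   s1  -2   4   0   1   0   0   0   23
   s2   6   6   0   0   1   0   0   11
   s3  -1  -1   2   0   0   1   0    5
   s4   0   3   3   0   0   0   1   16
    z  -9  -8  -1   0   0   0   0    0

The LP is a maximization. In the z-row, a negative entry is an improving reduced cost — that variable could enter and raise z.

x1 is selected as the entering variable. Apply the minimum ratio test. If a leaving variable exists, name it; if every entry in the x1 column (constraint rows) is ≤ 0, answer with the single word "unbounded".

Ratios: row 1 (s1): entry -2 ≤ 0, skip; row 2 (s2): 11/6 = 11/6; row 3 (s3): entry -1 ≤ 0, skip; row 4 (s4): entry 0 ≤ 0, skip.
Minimum ratio is in the s2 row, so s2 leaves.

s2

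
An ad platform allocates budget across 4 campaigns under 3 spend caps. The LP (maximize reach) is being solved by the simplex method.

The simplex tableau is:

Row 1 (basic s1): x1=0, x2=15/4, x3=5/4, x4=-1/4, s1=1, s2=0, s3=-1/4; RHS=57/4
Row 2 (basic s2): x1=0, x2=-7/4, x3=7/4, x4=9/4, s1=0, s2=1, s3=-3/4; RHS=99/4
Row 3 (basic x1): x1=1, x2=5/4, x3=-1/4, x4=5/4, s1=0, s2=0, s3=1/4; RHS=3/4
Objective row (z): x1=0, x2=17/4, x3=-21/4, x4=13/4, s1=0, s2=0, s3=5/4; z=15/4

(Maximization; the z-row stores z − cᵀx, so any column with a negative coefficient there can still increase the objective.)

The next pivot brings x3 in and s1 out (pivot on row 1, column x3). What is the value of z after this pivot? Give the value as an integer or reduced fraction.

318/5

Minimum ratio for x3: (57/4)/(5/4) = 57/5.
z changes by −(z-row coeff of x3)·ratio = −(-21/4)·(57/5) = 1197/20.
New z = 15/4 + (1197/20) = 318/5.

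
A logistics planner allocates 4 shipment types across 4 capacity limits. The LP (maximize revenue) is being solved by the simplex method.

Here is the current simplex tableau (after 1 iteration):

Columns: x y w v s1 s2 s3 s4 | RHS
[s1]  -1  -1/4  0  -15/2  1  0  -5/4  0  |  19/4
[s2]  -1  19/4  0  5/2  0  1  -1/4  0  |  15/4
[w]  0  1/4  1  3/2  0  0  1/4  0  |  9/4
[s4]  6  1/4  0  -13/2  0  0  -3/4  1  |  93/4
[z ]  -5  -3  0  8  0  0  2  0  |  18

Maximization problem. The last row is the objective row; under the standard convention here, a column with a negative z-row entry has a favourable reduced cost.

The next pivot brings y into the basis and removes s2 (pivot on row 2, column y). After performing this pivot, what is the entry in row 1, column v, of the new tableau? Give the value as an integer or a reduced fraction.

Pivot element is row 2, column y: 19/4.
Normalize row 2: new (row 2, v) = (5/2)/(19/4) = 10/19.
row 1 ← row 1 − (-1/4)·(new row 2): -15/2 − (-1/4)·(10/19) = -140/19.

-140/19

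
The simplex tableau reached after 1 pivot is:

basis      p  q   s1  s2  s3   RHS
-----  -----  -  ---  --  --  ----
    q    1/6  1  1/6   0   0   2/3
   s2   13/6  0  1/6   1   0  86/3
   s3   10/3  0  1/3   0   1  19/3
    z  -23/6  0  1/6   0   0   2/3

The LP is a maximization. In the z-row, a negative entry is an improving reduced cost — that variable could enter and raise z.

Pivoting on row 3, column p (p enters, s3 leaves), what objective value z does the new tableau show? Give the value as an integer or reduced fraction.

159/20

Minimum ratio for p: (19/3)/(10/3) = 19/10.
z changes by −(z-row coeff of p)·ratio = −(-23/6)·(19/10) = 437/60.
New z = 2/3 + (437/60) = 159/20.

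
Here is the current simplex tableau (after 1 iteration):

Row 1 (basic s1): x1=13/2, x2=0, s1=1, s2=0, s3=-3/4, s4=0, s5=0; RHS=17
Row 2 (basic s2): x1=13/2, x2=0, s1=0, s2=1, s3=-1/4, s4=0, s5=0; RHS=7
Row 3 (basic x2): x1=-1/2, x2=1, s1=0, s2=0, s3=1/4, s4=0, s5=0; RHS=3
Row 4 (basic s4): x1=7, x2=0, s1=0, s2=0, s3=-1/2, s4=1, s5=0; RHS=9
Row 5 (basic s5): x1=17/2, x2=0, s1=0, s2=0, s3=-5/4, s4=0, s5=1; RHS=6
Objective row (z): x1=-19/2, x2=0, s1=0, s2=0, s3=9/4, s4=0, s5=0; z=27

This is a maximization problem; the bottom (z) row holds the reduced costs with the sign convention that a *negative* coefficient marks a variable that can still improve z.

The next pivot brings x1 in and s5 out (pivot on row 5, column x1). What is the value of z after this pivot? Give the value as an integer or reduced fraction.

573/17

Minimum ratio for x1: 6/(17/2) = 12/17.
z changes by −(z-row coeff of x1)·ratio = −(-19/2)·(12/17) = 114/17.
New z = 27 + (114/17) = 573/17.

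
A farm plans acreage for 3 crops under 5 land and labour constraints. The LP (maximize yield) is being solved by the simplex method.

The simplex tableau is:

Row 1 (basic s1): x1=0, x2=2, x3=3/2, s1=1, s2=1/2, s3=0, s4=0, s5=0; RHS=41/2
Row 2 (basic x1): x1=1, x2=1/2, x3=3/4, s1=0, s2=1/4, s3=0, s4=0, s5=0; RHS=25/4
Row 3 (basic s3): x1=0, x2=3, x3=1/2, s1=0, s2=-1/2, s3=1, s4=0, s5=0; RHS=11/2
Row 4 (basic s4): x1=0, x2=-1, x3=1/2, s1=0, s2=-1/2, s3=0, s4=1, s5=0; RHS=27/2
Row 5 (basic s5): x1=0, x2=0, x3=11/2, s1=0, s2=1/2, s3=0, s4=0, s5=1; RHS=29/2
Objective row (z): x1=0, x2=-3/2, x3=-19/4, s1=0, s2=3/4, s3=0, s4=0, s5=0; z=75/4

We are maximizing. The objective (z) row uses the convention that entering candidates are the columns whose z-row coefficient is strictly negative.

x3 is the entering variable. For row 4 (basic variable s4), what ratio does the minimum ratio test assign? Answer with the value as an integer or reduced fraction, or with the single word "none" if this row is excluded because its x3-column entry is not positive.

Ratio = RHS / (x3 entry) = (27/2) / (1/2) = 27.

27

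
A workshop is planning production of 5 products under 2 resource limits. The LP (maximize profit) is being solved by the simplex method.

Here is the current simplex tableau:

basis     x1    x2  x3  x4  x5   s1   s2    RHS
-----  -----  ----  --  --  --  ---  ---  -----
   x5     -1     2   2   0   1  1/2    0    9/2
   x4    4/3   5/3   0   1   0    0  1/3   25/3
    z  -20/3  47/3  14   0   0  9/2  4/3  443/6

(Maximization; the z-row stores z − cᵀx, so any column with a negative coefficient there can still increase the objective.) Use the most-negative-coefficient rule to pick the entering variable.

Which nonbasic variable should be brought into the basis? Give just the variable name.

x1

Objective-row coefficients: x1: -20/3, x2: 47/3, x3: 14, x4: 0, x5: 0, s1: 9/2, s2: 4/3.
The most negative is -20/3 in column x1, so x1 enters.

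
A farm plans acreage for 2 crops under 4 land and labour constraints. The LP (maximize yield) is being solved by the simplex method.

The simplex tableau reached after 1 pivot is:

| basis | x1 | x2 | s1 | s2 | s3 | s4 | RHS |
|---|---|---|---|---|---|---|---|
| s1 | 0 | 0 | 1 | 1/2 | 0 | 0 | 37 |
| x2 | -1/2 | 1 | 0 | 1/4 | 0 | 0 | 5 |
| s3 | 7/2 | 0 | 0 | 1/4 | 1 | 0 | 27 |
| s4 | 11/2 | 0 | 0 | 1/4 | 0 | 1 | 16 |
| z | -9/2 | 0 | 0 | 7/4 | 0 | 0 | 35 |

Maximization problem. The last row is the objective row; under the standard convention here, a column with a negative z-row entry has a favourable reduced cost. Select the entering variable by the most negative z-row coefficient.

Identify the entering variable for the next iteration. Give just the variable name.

Objective-row coefficients: x1: -9/2, x2: 0, s1: 0, s2: 7/4, s3: 0, s4: 0.
The most negative is -9/2 in column x1, so x1 enters.

x1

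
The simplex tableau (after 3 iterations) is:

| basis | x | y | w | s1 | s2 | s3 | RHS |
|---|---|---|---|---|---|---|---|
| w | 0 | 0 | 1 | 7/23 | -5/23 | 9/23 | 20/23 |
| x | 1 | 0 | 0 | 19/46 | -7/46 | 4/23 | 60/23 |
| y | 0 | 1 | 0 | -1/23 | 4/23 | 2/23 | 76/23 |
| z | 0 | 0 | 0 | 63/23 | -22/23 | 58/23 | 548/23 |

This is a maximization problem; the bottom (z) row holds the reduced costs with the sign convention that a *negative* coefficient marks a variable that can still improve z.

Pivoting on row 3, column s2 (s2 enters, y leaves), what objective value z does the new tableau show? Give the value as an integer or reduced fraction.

42

Minimum ratio for s2: (76/23)/(4/23) = 19.
z changes by −(z-row coeff of s2)·ratio = −(-22/23)·19 = 418/23.
New z = 548/23 + (418/23) = 42.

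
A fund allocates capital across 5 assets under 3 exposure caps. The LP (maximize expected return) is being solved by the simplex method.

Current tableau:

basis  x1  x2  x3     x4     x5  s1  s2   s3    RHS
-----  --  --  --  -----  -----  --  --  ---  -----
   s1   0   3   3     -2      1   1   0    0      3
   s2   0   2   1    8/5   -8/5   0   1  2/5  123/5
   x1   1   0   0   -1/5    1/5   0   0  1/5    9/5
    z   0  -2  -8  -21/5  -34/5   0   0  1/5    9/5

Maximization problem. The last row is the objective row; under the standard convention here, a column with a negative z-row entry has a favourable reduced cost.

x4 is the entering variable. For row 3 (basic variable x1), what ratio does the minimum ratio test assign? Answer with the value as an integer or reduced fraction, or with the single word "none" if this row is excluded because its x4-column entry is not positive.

The x4 entry in row 3 is -1/5 ≤ 0, so this row gives no ratio.

none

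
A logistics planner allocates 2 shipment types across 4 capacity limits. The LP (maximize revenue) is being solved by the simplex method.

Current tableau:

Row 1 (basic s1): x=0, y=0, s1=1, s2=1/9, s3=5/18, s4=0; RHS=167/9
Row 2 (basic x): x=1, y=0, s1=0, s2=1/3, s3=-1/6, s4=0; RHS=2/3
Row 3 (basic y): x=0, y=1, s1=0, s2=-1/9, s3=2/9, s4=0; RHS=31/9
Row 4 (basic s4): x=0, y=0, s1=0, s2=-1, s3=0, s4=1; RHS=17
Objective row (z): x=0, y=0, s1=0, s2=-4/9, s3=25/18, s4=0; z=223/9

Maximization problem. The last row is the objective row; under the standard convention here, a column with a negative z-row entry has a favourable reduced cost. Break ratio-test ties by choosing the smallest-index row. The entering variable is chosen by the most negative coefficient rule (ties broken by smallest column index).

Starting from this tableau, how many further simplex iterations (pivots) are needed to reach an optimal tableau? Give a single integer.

1

pivot: s2 in, x out → z = 77/3
No improving column remains; optimal.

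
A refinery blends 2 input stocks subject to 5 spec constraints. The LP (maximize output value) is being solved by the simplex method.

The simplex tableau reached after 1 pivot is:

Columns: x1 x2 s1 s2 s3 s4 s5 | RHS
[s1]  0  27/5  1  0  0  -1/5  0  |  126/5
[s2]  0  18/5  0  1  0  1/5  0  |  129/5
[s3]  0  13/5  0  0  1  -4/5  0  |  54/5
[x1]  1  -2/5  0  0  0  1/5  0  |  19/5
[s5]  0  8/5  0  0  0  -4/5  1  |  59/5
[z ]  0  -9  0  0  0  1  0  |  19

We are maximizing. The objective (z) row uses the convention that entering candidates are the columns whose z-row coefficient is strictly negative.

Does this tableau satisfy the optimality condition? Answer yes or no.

no

Column x2 has objective-row coefficient -9, which is negative; an improving pivot exists, so not yet optimal.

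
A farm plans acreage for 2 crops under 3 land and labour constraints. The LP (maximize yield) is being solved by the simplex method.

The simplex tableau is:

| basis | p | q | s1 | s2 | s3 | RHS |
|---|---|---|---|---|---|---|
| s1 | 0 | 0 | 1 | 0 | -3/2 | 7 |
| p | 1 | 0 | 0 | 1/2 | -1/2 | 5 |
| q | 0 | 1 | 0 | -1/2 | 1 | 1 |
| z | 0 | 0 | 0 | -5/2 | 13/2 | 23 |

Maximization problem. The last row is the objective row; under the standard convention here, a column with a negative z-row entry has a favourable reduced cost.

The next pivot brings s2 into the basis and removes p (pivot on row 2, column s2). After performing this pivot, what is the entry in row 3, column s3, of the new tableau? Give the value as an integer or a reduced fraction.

Pivot element is row 2, column s2: 1/2.
Normalize row 2: new (row 2, s3) = (-1/2)/(1/2) = -1.
row 3 ← row 3 − (-1/2)·(new row 2): 1 − (-1/2)·(-1) = 1/2.

1/2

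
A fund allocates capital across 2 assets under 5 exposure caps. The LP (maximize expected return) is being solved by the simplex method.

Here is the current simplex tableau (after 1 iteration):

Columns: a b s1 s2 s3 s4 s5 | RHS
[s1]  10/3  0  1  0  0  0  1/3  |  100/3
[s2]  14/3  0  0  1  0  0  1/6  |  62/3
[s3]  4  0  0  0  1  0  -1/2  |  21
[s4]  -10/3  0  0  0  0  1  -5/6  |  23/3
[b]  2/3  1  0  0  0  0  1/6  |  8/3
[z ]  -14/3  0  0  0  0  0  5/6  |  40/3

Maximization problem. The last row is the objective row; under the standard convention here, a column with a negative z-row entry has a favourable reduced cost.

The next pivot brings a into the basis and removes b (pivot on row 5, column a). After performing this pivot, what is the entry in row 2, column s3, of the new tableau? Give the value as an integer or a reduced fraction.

Pivot element is row 5, column a: 2/3.
Normalize row 5: new (row 5, s3) = 0/(2/3) = 0.
row 2 ← row 2 − (14/3)·(new row 5): 0 − (14/3)·0 = 0.

0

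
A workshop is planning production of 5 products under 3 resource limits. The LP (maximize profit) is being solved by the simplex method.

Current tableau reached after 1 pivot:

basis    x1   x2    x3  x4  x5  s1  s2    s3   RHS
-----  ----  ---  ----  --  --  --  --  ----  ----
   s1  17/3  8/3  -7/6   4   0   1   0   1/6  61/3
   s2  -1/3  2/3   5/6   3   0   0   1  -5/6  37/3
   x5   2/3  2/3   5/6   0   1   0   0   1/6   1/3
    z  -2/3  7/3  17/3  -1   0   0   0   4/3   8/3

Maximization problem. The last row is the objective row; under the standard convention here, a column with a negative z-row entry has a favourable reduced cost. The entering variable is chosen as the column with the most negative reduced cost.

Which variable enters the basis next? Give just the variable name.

x4

Objective-row coefficients: x1: -2/3, x2: 7/3, x3: 17/3, x4: -1, x5: 0, s1: 0, s2: 0, s3: 4/3.
The most negative is -1 in column x4, so x4 enters.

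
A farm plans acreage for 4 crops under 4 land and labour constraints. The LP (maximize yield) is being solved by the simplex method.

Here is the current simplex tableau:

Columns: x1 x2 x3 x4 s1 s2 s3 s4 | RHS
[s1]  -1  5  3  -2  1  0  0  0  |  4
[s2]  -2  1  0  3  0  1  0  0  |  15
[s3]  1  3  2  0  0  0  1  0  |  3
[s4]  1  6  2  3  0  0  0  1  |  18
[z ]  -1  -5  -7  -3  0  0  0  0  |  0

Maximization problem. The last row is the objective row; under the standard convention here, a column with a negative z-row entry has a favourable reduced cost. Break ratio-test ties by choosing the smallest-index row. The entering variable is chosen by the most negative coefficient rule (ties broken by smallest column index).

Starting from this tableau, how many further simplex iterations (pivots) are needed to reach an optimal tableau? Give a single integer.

3

pivot: x3 in, s1 out → z = 28/3
pivot: x4 in, s3 out → z = 45/4
pivot: s1 in, s2 out → z = 51/2
No improving column remains; optimal.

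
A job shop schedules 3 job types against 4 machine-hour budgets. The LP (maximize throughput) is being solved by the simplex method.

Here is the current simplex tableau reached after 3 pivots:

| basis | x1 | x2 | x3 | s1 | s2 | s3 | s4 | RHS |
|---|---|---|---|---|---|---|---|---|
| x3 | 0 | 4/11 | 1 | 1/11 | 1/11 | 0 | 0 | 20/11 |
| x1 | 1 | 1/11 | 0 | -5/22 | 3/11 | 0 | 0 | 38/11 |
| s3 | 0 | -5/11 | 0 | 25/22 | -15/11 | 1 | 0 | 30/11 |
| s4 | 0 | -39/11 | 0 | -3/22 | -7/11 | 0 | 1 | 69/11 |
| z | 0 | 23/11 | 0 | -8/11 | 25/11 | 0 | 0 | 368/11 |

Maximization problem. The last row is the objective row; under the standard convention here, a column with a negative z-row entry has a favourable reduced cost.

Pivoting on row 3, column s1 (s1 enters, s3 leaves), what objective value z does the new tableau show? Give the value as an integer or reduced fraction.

Minimum ratio for s1: (30/11)/(25/22) = 12/5.
z changes by −(z-row coeff of s1)·ratio = −(-8/11)·(12/5) = 96/55.
New z = 368/11 + (96/55) = 176/5.

176/5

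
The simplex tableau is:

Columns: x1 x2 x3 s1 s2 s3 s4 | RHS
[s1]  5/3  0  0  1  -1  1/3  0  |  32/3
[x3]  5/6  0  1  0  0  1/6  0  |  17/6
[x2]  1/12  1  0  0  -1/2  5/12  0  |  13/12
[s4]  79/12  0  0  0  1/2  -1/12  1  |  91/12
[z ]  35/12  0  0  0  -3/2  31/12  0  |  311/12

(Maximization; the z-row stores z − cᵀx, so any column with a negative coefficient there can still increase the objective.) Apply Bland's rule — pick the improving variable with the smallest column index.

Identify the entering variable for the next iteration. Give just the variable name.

s2

Objective-row coefficients: x1: 35/12, x2: 0, x3: 0, s1: 0, s2: -3/2, s3: 31/12, s4: 0.
Improving columns: s2. Bland's rule picks the smallest column index → s2.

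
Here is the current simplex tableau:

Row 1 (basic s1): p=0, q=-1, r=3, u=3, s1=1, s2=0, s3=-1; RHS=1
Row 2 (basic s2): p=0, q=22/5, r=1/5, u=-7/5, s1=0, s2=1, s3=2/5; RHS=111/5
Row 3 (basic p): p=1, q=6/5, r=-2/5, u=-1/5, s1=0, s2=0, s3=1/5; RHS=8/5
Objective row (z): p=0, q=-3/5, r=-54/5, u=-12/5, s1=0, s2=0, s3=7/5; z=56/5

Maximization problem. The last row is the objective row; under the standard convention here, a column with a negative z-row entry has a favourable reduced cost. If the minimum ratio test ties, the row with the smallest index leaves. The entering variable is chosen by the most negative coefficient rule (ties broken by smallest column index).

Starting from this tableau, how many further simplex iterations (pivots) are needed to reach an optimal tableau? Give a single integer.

pivot: r in, s1 out → z = 74/5
pivot: q in, p out → z = 173/8
pivot: s3 in, q out → z = 72
No improving column remains; optimal.

3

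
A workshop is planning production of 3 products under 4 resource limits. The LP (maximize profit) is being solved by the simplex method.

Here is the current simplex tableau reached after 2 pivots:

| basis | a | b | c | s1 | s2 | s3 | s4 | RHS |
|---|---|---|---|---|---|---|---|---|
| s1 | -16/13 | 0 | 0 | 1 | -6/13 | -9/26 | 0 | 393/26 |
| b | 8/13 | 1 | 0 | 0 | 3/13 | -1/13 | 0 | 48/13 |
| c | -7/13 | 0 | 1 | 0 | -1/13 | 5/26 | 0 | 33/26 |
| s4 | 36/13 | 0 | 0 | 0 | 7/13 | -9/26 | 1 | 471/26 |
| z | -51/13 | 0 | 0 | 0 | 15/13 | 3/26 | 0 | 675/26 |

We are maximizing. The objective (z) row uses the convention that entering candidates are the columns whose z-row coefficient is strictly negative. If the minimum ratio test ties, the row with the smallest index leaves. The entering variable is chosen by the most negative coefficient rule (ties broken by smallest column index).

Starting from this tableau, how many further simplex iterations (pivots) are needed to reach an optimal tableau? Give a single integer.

pivot: a in, b out → z = 99/2
pivot: s3 in, c out → z = 63
No improving column remains; optimal.

2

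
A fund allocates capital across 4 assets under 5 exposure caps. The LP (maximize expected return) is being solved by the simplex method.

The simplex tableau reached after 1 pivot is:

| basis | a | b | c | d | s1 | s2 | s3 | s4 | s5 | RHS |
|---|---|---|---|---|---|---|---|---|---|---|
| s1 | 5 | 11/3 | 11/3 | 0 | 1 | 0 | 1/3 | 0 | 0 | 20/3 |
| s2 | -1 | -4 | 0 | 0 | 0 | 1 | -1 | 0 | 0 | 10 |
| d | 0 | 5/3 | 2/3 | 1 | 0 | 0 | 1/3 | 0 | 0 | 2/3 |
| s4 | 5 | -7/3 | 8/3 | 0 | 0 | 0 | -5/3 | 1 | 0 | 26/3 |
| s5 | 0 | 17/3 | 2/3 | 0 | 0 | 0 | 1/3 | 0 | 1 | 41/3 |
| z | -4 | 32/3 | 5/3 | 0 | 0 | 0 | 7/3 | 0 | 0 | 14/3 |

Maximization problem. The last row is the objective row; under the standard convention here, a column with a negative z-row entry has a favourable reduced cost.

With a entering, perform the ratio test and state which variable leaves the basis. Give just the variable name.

s1

Ratios: row 1 (s1): (20/3)/5 = 4/3; row 2 (s2): entry -1 ≤ 0, skip; row 3 (d): entry 0 ≤ 0, skip; row 4 (s4): (26/3)/5 = 26/15; row 5 (s5): entry 0 ≤ 0, skip.
Minimum ratio 4/3 is in the s1 row, so s1 leaves.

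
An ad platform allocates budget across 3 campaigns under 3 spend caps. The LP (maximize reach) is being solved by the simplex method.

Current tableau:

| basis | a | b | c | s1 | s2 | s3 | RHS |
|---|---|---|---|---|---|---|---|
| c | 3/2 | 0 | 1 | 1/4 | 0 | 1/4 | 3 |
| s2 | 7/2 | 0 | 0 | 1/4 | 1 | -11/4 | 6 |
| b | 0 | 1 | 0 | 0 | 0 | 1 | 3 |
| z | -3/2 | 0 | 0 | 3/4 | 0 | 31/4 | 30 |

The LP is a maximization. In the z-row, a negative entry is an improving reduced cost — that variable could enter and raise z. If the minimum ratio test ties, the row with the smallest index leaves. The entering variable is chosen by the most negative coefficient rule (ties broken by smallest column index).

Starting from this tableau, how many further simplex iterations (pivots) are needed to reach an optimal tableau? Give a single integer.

pivot: a in, s2 out → z = 228/7
No improving column remains; optimal.

1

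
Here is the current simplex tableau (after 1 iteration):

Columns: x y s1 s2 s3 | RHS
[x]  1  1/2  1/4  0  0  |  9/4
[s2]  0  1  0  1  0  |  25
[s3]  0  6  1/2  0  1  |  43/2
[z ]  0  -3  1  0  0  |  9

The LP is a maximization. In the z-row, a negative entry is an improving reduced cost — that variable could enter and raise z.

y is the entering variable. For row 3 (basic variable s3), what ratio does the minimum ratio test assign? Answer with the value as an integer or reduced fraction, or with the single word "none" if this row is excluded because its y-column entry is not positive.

Ratio = RHS / (y entry) = (43/2) / 6 = 43/12.

43/12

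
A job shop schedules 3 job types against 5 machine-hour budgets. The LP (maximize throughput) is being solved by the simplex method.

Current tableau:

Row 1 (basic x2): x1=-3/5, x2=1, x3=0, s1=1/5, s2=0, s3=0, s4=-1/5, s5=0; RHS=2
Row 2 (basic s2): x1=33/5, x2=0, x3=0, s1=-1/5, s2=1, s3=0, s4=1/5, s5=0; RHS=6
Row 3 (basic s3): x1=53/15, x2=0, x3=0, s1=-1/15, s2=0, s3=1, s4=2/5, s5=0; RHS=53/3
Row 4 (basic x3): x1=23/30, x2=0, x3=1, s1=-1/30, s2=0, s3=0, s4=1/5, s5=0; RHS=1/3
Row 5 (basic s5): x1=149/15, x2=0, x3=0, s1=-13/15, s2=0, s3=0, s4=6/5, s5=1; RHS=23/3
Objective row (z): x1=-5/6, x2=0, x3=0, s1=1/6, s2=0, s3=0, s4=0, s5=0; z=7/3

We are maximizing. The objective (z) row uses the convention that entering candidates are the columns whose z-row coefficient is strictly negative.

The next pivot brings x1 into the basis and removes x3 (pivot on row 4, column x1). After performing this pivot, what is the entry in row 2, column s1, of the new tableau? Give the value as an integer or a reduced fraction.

2/23

Pivot element is row 4, column x1: 23/30.
Normalize row 4: new (row 4, s1) = (-1/30)/(23/30) = -1/23.
row 2 ← row 2 − (33/5)·(new row 4): -1/5 − (33/5)·(-1/23) = 2/23.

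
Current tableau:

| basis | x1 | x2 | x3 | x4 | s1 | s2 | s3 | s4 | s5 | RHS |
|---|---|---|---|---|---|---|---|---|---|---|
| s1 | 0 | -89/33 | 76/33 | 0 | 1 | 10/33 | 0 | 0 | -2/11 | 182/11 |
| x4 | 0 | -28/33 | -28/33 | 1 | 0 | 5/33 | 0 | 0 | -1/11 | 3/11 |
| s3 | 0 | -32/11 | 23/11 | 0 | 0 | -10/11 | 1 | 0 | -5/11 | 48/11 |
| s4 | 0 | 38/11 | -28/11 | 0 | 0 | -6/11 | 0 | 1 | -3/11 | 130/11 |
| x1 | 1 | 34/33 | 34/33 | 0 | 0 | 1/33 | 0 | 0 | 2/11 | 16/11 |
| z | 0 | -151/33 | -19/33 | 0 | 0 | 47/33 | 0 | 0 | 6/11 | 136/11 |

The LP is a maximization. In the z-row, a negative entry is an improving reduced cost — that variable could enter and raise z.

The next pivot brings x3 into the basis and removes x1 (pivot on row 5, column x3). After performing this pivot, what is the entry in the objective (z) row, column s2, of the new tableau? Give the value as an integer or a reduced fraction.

Pivot element is row 5, column x3: 34/33.
Normalize row 5: new (row 5, s2) = (1/33)/(34/33) = 1/34.
z-row ← z-row − (-19/33)·(new row 5): 47/33 − (-19/33)·(1/34) = 49/34.

49/34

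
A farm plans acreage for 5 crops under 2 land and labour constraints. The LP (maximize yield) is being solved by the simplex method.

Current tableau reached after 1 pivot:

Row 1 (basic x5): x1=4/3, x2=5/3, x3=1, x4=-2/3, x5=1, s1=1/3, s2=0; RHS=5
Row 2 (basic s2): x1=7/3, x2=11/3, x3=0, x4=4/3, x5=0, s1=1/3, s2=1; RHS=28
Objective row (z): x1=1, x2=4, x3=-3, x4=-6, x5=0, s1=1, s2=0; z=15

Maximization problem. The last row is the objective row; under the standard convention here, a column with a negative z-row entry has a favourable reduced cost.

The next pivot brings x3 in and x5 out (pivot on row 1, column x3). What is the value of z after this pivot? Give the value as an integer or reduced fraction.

30

Minimum ratio for x3: 5/1 = 5.
z changes by −(z-row coeff of x3)·ratio = −(-3)·5 = 15.
New z = 15 + 15 = 30.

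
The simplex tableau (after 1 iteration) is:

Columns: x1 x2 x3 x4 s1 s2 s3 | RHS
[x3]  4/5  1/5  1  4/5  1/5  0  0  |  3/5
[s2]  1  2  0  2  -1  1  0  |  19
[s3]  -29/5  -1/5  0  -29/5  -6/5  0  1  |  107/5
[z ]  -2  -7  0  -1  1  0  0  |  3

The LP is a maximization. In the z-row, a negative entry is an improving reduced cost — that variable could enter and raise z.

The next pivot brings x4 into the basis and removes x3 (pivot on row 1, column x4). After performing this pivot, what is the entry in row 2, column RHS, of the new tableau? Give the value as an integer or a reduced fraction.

Pivot element is row 1, column x4: 4/5.
Normalize row 1: new (row 1, RHS) = (3/5)/(4/5) = 3/4.
row 2 ← row 2 − 2·(new row 1): 19 − 2·(3/4) = 35/2.

35/2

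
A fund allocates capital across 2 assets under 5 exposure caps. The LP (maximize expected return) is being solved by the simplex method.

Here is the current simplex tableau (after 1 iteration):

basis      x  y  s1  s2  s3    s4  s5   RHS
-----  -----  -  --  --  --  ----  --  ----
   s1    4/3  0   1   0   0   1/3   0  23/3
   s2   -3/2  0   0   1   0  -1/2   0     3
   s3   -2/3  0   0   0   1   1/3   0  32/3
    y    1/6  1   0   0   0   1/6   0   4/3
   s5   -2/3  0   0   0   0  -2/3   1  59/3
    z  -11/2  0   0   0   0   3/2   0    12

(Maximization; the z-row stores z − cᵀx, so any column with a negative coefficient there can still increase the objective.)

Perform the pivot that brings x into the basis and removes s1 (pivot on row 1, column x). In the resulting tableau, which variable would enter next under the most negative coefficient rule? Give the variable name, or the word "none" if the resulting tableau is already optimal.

Pivot element 4/3. New z-row = old z-row − (-11/2)·(row 1/(4/3)).
Updated z-row coefficients: x: 0, y: 0, s1: 33/8, s2: 0, s3: 0, s4: 23/8, s5: 0.
No coefficient is strictly negative; the tableau after this pivot is optimal.

none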